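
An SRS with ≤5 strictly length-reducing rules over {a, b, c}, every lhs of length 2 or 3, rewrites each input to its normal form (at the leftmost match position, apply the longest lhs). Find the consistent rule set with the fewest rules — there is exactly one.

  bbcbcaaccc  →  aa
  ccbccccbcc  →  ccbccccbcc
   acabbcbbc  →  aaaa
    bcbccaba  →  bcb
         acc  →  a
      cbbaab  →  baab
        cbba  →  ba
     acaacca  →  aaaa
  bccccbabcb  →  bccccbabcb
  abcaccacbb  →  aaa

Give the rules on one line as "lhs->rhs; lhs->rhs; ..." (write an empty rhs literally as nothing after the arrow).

  | bbcbcaaccc => acbcaaccc => abcaaccc => acaccc => aaccc => aacc => aac => aa
  | ccbccccbcc
  | acabbcbbc => aabbcbbc => aaacbbc => aaabbc => aaaac => aaaa
  | bcbccaba => bcbcbba => bcbcaa => bcca => bcb

ac->a; bb->a; bca->c; ca->b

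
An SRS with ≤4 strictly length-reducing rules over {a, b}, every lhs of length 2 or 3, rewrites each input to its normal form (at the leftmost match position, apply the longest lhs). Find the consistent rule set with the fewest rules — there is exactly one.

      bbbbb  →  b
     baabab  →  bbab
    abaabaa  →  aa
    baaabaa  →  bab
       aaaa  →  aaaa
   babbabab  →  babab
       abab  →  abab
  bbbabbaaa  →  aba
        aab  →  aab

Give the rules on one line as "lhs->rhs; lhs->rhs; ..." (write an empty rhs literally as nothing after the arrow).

  | bbbbb => abbb => b
  | baabab => bbab
  | abaabaa => abbaa => aa
  | baaabaa => babaa => bab

abb->; baa->b; bbb->ab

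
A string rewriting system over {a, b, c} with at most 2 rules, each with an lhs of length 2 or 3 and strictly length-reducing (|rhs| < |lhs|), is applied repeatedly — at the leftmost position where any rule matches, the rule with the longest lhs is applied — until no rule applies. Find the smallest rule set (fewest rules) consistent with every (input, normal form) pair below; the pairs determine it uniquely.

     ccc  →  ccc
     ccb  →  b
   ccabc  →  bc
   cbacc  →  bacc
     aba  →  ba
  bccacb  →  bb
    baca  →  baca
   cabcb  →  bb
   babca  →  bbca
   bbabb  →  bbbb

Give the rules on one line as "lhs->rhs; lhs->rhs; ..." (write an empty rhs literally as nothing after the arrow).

  | ccc
  | ccb => cb => b
  | ccabc => ccbc => cbc => bc
  | cbacc => bacc

ab->b; cb->b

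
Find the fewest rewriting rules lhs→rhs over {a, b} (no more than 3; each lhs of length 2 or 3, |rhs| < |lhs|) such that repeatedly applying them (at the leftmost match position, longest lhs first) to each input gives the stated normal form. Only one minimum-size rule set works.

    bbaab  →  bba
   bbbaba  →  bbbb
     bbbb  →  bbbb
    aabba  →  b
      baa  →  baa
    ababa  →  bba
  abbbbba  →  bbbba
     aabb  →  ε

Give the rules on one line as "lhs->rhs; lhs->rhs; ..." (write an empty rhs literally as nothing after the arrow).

  | bbaab => bba
  | bbbaba => bbbb
  | bbbb
  | aabba => aba => b

ab->; aba->b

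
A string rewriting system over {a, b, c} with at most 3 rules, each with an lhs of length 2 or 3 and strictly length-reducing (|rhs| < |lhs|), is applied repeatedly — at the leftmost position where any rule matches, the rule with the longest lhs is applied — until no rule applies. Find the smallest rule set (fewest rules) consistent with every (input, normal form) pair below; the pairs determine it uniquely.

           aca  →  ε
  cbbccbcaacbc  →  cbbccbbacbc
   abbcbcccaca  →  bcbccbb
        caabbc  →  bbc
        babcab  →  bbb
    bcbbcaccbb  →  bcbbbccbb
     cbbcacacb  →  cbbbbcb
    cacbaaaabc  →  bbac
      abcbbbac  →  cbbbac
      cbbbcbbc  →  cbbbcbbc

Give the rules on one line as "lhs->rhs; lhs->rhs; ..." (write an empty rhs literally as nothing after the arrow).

ab->; ca->b; cba->c

  | aca => ab => ε
  | cbbccbcaacbc => cbbccbbacbc
  | abbcbcccaca => bcbcccaca => bcbccbca => bcbccbb
  | caabbc => babbc => bbc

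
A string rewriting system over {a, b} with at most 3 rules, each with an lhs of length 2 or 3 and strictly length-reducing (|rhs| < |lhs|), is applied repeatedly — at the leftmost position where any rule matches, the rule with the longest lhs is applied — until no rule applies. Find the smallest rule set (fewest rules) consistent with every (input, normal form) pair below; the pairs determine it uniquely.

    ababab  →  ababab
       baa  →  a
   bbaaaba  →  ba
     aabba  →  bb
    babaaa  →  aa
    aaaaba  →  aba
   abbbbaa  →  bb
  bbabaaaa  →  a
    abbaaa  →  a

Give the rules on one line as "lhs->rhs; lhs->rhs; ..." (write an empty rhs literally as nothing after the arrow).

aaa->bb; baa->a; bba->a

  | ababab
  | baa => a
  | bbaaaba => aaaba => bbba => ba
  | aabba => aaa => bb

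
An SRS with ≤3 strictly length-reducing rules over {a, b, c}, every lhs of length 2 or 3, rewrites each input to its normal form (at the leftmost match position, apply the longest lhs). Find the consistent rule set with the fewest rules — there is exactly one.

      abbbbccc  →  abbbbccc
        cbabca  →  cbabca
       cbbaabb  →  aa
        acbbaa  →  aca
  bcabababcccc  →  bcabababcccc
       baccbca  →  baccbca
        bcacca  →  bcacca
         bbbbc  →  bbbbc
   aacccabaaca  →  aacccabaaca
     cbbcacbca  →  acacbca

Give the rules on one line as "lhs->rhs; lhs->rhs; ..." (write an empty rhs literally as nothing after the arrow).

  | abbbbccc
  | cbabca
  | cbbaabb => aaabb => acbb => aa
  | acbbaa => aaaa => aca

aaa->ac; cbb->a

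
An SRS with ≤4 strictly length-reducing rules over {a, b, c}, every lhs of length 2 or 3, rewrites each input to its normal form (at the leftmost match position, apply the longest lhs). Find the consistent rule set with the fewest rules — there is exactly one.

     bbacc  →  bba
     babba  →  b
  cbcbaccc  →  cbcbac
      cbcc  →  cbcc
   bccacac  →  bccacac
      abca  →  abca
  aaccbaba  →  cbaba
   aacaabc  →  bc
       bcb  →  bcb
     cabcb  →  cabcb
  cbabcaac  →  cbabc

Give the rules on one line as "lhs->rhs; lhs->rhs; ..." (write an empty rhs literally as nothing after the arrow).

aa->; aac->; abb->a; acc->a

  | bbacc => bba
  | babba => baa => b
  | cbcbaccc => cbcbac
  | cbcc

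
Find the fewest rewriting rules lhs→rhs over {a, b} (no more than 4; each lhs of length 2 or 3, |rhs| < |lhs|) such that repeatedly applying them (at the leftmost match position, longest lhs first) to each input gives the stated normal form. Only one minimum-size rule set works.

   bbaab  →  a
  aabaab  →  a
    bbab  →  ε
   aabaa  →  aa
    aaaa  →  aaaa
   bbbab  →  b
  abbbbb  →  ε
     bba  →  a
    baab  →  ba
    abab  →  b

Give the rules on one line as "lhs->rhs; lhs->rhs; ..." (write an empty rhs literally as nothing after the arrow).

  | bbaab => aab => a
  | aabaab => aab => a
  | bbab => ab => ε
  | aabaa => aa

ab->; aba->; bb->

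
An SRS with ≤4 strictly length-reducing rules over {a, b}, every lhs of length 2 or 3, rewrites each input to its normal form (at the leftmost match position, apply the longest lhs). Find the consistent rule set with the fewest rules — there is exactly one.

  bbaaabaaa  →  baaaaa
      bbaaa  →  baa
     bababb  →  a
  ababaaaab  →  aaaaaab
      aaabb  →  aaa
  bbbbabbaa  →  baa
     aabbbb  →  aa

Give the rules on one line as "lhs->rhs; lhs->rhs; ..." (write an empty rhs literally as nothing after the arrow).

  | bbaaabaaa => baabaaa => baaaaa
  | bbaaa => baa
  | bababb => abb => a
  | ababaaaab => aabaaaab => aaaaaab

aba->aa; bab->; bb->; bba->b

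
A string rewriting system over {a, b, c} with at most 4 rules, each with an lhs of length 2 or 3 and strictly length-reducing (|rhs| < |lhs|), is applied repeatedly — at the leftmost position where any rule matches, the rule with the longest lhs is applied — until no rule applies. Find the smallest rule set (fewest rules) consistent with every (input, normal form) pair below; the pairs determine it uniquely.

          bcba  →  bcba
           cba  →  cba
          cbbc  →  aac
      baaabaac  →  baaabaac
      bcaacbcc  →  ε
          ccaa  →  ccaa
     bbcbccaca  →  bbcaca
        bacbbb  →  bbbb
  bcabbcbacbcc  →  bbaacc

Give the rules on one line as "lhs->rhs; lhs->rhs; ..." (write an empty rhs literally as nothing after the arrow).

acb->b; bcc->; cab->; cbb->aa

  | bcba
  | cba
  | cbbc => aac
  | baaabaac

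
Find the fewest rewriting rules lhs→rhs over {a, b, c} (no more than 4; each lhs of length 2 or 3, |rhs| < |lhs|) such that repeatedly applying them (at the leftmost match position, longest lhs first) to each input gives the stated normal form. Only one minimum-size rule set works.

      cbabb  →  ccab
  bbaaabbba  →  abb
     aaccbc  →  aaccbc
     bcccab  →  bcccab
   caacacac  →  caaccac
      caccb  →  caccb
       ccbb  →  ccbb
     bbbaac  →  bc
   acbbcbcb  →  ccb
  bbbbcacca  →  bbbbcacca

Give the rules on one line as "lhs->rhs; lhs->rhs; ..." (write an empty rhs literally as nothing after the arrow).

aca->ac; acb->ba; ba->; bab->ca

  | cbabb => ccab
  | bbaaabbba => baabbba => abbba => abb
  | aaccbc
  | bcccab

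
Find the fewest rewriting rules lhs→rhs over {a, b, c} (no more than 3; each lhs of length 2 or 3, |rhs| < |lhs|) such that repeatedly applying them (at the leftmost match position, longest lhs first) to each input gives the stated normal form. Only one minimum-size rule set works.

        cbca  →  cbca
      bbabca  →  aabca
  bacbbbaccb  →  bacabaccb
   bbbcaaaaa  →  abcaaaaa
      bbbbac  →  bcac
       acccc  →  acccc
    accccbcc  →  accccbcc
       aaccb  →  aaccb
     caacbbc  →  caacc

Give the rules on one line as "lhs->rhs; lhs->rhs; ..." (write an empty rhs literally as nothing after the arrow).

  | cbca
  | bbabca => aabca
  | bacbbbaccb => bacabaccb
  | bbbcaaaaa => abcaaaaa

abb->bc; bb->a; bbc->c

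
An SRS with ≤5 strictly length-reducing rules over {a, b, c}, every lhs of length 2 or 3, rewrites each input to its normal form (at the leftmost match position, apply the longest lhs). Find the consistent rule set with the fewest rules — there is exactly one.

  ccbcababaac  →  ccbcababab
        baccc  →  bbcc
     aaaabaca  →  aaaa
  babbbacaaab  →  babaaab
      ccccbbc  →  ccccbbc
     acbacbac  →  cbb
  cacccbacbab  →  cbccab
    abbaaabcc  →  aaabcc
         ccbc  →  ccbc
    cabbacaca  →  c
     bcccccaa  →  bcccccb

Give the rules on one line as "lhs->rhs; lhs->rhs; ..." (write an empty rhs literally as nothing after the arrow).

  | ccbcababaac => ccbcababab
  | baccc => bbcc
  | aaaabaca => aaaabba => aaaa
  | babbbacaaab => baacaaab => babaaab

ac->b; bba->; bbb->; caa->cb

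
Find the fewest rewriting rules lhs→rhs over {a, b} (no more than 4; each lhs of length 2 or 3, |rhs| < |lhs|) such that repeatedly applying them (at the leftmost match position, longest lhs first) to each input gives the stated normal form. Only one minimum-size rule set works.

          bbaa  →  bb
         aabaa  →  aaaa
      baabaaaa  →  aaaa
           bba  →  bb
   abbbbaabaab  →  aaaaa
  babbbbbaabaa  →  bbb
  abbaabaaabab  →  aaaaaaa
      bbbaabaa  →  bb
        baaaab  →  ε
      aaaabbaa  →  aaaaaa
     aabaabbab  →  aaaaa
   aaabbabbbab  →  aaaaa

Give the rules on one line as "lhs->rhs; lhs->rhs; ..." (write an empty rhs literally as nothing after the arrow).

  | bbaa => bba => bb
  | aabaa => aaaa
  | baabaaaa => babaaaa => aaaa
  | bba => bb

ab->a; ba->b; bab->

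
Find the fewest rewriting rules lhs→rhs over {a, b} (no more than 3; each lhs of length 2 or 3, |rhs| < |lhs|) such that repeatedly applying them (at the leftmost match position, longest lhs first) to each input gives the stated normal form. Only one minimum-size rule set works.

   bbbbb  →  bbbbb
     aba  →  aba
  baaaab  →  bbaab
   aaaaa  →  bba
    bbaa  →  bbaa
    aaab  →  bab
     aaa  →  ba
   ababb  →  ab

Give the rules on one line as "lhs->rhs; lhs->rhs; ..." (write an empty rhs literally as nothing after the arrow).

  | bbbbb
  | aba
  | baaaab => bbaab
  | aaaaa => baaa => bba

aaa->ba; abb->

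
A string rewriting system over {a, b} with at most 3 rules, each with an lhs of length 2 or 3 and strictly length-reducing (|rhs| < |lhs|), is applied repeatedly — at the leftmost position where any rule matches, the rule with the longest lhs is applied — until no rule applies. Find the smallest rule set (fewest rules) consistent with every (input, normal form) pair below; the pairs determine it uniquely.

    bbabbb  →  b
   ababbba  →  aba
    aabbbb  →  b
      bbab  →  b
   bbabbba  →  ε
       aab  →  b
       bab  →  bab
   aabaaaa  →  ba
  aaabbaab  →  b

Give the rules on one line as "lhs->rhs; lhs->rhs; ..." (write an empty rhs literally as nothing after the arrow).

aa->b; bb->b; bba->

  | bbabbb => bbb => bb => b
  | ababbba => ababba => aba
  | aabbbb => bbbbb => bbbb => bbb => bb => b
  | bbab => b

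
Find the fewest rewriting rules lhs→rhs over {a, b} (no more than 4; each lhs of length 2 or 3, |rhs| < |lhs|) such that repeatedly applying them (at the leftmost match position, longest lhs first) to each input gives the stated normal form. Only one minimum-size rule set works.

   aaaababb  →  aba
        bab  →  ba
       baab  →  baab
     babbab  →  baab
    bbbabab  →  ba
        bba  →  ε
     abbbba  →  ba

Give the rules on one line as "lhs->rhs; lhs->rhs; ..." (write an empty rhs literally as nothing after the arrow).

aaa->; bab->ba; bba->; bbb->aa

  | aaaababb => ababb => abab => aba
  | bab => ba
  | baab
  | babbab => babab => baab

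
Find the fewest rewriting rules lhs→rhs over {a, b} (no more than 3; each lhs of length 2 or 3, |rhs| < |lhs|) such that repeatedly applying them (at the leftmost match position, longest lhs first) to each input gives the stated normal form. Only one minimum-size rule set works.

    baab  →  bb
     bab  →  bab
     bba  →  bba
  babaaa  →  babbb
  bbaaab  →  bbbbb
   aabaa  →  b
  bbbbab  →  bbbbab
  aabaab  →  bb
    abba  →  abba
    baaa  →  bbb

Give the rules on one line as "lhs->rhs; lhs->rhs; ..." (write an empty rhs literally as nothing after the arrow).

  | baab => bb
  | bab
  | bba
  | babaaa => babbb

aa->; aaa->bb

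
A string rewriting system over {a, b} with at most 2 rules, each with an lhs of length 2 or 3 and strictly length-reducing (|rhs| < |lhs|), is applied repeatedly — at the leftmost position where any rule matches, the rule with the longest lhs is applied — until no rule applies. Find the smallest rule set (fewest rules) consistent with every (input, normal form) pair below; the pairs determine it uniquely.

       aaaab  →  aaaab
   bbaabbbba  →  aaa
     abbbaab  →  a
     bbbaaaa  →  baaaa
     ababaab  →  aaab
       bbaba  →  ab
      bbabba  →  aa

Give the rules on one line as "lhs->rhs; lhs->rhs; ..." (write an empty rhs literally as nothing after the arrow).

aba->ab; bb->

  | aaaab
  | bbaabbbba => aabbbba => aabba => aaa
  | abbbaab => abaab => abab => abb => a
  | bbbaaaa => baaaa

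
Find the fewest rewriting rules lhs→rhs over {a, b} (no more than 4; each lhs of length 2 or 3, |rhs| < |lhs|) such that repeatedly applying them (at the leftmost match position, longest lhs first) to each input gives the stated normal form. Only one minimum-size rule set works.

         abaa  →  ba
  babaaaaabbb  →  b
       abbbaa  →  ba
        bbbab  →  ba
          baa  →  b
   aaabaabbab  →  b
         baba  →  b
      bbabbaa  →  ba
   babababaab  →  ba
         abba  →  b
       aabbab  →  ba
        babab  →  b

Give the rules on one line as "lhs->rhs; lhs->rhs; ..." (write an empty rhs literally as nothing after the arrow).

  | abaa => aaa => ba
  | babaaaaabbb => baaaaaabbb => bbaaaabbb => baaaabbb => bbaabbb => baabbb => bbbbb => bbbb => bbb => bb => b
  | abbbaa => abbaa => abaa => aaa => ba
  | bbbab => bbab => bab => ba

aa->b; ab->a; bb->b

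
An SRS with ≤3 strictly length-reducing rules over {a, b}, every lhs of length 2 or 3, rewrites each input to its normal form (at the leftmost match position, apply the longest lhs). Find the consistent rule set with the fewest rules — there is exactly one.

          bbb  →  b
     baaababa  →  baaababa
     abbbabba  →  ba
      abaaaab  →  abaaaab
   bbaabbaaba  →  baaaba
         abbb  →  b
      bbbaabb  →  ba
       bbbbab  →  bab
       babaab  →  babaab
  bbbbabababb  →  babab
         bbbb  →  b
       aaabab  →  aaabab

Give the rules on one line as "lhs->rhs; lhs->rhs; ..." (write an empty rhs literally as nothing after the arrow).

  | bbb => bb => b
  | baaababa
  | abbbabba => babba => ba
  | abaaaab

abb->; bb->b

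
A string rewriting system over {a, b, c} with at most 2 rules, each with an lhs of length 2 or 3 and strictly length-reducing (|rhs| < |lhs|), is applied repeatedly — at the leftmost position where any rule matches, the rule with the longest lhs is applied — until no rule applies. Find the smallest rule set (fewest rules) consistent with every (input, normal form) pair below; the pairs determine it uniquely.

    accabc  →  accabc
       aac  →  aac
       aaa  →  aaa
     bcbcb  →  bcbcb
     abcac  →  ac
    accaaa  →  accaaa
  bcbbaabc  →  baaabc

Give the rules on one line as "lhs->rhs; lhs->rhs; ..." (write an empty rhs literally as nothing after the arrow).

bca->; cbb->a

  | accabc
  | aac
  | aaa
  | bcbcb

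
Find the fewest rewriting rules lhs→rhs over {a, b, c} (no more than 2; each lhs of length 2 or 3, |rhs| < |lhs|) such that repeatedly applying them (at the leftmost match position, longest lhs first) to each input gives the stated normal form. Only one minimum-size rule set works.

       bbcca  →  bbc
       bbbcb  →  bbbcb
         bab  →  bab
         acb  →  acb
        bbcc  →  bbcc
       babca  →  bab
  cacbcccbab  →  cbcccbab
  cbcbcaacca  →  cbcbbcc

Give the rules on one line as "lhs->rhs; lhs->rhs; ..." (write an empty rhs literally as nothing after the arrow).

  | bbcca => bbc
  | bbbcb
  | bab
  | acb

ca->; caa->bc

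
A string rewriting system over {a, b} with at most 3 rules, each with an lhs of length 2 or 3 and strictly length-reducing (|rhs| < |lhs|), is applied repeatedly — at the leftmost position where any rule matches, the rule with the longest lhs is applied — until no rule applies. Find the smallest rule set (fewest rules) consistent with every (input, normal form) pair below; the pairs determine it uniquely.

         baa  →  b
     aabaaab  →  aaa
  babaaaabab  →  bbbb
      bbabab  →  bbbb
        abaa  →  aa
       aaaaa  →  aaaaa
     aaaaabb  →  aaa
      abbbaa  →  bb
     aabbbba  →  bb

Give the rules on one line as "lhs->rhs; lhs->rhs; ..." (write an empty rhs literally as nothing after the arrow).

ab->; ba->b

  | baa => ba => b
  | aabaaab => aaaab => aaa
  | babaaaabab => bbaaaabab => bbaaabab => bbaabab => bbabab => bbbab => bbbb
  | bbabab => bbbab => bbbb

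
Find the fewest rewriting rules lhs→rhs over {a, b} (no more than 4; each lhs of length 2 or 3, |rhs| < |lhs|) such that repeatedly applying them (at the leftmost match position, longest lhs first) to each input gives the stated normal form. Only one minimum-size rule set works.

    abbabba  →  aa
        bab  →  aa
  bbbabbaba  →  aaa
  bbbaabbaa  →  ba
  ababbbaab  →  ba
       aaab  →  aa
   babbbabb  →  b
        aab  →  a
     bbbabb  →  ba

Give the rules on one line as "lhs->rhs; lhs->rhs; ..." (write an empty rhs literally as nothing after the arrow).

  | abbabba => babba => aaba => aa
  | bab => aa
  | bbbabbaba => bbaababa => bbababa => baaaba => baaba => baba => aaa
  | bbbaabbaa => bbbabbaa => bbaabaa => bbabaa => baaaa => baaa => baa => ba

ab->; baa->ba; bab->aa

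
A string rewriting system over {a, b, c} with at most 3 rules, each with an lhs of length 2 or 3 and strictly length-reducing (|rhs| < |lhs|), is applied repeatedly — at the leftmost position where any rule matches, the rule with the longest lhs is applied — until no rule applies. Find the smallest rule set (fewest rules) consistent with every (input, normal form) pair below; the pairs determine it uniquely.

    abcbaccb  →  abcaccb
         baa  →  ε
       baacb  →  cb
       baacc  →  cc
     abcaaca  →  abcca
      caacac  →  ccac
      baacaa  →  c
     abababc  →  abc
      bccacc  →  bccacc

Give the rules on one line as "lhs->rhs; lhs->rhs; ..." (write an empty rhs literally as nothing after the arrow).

aa->; ba->a

  | abcbaccb => abcaccb
  | baa => aa => ε
  | baacb => aacb => cb
  | baacc => aacc => cc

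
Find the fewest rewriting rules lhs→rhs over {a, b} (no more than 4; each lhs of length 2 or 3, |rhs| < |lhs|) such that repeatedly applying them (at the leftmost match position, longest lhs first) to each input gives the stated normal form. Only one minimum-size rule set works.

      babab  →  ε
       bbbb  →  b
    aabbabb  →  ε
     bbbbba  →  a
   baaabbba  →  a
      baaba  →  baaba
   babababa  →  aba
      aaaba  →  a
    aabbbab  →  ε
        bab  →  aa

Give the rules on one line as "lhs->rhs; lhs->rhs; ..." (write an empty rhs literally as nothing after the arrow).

aaa->b; bab->aa; bb->; bbb->

  | babab => aaab => bb => ε
  | bbbb => b
  | aabbabb => aaabb => bbb => ε
  | bbbbba => bba => a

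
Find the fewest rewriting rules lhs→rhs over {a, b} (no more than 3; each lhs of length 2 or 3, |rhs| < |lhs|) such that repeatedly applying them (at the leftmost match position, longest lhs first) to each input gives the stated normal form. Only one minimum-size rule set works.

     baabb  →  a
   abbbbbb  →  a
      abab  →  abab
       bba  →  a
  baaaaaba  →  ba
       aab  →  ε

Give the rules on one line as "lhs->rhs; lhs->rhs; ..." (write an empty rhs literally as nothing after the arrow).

  | baabb => abb => a
  | abbbbbb => abbbb => abb => a
  | abab
  | bba => a

aab->bb; baa->a; bb->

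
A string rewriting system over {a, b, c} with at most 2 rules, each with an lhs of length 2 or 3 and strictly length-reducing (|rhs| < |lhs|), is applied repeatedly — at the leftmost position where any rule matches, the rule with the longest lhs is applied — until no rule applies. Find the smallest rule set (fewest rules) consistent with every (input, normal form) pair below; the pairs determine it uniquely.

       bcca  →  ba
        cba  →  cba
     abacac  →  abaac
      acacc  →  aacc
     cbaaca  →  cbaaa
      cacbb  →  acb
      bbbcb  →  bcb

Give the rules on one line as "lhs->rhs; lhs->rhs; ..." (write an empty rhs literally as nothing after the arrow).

  | bcca => bca => ba
  | cba
  | abacac => abaac
  | acacc => aacc

bb->b; ca->a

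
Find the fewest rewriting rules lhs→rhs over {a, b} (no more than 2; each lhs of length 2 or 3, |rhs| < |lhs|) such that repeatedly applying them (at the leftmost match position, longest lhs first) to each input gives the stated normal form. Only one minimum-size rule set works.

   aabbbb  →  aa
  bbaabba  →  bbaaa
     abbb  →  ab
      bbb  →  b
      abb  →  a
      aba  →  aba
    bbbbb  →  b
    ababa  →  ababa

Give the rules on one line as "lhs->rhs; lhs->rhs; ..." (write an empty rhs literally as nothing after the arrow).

abb->a; bbb->b

  | aabbbb => aabb => aa
  | bbaabba => bbaaa
  | abbb => ab
  | bbb => b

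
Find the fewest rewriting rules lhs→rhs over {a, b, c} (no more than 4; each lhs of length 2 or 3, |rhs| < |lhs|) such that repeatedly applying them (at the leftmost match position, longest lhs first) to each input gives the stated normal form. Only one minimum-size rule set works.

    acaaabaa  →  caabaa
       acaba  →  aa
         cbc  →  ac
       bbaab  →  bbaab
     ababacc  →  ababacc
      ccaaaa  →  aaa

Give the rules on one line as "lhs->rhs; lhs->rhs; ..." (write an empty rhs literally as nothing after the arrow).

aca->c; cb->a; cca->

  | acaaabaa => caabaa
  | acaba => cba => aa
  | cbc => ac
  | bbaab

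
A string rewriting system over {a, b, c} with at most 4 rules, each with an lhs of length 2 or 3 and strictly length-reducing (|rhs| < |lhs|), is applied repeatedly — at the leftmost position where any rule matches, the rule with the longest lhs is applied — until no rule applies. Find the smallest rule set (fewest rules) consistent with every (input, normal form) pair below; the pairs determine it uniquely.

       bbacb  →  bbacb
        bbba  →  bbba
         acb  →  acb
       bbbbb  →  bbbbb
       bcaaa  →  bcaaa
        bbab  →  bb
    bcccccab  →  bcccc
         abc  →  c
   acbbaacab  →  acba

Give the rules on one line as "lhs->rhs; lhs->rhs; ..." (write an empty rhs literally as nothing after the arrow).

ab->; baa->a; cab->

  | bbacb
  | bbba
  | acb
  | bbbbb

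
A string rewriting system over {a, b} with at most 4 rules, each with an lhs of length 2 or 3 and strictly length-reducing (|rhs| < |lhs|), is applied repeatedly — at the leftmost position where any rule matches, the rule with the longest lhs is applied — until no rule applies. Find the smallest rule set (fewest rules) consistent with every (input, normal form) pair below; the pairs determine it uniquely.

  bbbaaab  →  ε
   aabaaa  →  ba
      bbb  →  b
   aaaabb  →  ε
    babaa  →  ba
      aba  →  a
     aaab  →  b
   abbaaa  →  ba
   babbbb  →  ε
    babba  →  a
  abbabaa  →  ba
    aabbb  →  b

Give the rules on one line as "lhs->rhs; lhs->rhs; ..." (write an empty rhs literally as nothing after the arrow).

aa->a; aab->b; ab->; bb->

  | bbbaaab => baaab => baab => bb => ε
  | aabaaa => baaa => baa => ba
  | bbb => b
  | aaaabb => aaabb => aabb => bb => ε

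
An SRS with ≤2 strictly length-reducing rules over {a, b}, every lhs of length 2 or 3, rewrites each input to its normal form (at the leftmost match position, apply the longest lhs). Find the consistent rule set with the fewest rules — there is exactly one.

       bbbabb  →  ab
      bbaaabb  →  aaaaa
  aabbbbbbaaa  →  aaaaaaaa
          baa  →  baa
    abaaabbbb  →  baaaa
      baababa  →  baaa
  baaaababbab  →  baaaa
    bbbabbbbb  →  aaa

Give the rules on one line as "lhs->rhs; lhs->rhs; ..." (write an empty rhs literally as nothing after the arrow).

aba->b; bb->a

  | bbbabb => ababb => bbb => ab
  | bbaaabb => aaaabb => aaaaa
  | aabbbbbbaaa => aaabbbbaaa => aaaabbaaa => aaaaaaaa
  | baa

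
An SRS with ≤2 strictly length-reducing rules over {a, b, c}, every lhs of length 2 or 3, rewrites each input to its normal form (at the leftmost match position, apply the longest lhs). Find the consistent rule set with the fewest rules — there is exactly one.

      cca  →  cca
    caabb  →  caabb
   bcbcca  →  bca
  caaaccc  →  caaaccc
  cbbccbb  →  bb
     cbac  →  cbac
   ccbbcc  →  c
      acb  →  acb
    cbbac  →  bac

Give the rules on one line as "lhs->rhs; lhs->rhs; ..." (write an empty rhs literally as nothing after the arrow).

bcc->; cbb->b

  | cca
  | caabb
  | bcbcca => bca
  | caaaccc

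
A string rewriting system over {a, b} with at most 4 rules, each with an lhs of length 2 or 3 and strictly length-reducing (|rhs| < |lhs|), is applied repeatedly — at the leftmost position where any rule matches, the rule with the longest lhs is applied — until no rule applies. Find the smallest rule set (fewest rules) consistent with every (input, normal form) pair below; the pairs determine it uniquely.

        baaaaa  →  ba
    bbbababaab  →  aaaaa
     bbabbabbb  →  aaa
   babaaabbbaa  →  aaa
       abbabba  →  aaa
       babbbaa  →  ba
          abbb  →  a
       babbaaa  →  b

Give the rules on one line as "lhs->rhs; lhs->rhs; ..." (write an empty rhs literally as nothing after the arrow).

ab->a; baa->b; bb->a

  | baaaaa => baaa => ba
  | bbbababaab => abababaab => aababaab => aaabaab => aaaaab => aaaaa
  | bbabbabbb => aabbabbb => aababbb => aaabbb => aaabb => aaab => aaa
  | babaaabbbaa => baaaabbbaa => baabbbaa => bbbbaa => abbaa => abaa => aaa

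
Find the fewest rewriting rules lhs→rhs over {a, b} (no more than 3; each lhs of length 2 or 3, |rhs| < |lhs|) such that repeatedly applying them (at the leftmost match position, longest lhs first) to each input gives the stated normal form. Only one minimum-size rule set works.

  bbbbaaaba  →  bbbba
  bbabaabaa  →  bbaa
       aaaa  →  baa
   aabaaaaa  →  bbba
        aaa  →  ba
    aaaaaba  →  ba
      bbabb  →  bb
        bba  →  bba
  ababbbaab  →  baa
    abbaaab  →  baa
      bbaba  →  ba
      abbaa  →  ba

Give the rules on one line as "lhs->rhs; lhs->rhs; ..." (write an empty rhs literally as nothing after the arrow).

aaa->ba; ab->a; bab->

  | bbbbaaaba => bbbbbaba => bbbba
  | bbabaabaa => baabaa => baaaa => bbaa
  | aaaa => baa
  | aabaaaaa => aaaaaaa => baaaaa => bbaaa => bbba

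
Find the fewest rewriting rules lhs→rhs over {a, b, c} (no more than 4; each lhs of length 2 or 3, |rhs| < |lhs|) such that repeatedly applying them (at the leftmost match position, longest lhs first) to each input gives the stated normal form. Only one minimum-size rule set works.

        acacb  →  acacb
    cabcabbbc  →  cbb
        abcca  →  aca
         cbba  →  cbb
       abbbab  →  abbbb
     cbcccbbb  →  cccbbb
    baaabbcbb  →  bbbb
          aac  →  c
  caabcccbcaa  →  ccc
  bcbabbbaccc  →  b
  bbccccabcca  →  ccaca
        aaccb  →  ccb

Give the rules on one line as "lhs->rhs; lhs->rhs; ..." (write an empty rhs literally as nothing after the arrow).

  | acacb
  | cabcabbbc => caabbbc => cbbbc => cbb
  | abcca => aca
  | cbba => cbb

aa->; ba->b; bc->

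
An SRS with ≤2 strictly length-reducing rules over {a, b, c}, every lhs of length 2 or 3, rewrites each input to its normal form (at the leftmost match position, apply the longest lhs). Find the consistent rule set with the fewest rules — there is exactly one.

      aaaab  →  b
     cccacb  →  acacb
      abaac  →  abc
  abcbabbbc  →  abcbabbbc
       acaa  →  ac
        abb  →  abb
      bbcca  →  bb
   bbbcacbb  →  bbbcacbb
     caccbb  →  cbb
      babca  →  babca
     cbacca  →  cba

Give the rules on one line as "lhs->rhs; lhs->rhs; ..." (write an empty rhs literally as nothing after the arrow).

aa->; cc->a

  | aaaab => aab => b
  | cccacb => acacb
  | abaac => abc
  | abcbabbbc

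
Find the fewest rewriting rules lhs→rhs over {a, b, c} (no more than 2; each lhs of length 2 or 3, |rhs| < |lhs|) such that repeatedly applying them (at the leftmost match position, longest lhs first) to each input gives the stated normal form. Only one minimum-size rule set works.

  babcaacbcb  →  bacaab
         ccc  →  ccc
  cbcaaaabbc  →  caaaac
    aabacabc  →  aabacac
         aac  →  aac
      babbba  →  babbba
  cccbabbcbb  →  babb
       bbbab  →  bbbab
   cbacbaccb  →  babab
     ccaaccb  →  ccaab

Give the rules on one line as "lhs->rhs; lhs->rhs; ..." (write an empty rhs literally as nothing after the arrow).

bc->c; cb->b

  | babcaacbcb => bacaacbcb => bacaabcb => bacaacb => bacaab
  | ccc
  | cbcaaaabbc => bcaaaabbc => caaaabbc => caaaabc => caaaac
  | aabacabc => aabacac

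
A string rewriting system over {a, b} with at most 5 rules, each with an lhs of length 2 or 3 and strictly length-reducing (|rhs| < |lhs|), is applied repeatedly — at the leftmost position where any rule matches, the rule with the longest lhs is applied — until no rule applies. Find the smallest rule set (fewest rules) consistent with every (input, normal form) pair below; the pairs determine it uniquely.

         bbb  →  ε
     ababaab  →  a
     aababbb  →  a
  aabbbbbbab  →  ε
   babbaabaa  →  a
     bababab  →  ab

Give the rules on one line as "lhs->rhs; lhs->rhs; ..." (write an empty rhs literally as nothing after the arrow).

  | bbb => ε
  | ababaab => abbaab => abbab => abbb => a
  | aababbb => abbb => a
  | aabbbbbbab => bbbbbab => bbab => bbb => ε

aa->a; aab->; ba->b; bbb->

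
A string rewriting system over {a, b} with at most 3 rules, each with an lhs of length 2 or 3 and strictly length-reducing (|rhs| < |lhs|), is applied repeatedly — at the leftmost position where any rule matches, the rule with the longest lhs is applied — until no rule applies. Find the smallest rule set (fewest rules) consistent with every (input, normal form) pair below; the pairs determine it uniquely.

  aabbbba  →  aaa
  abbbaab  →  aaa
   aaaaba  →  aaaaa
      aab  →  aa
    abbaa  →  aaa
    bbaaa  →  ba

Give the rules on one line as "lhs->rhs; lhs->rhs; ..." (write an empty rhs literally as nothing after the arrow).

  | aabbbba => aabbba => aabba => aaba => aaa
  | abbbaab => abbaab => abaab => aaab => aaa
  | aaaaba => aaaaa
  | aab => aa

ab->a; baa->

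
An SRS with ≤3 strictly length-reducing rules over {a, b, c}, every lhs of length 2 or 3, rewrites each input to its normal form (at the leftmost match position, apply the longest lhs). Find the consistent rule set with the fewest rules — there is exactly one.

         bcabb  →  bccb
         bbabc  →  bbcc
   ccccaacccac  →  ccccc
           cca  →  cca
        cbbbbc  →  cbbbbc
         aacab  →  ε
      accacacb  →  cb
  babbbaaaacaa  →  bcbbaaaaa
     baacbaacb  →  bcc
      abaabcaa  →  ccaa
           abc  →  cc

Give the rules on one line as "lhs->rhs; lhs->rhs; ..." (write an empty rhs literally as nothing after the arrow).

ab->c; ac->

  | bcabb => bccb
  | bbabc => bbcc
  | ccccaacccac => ccccaccac => cccccac => ccccc
  | cca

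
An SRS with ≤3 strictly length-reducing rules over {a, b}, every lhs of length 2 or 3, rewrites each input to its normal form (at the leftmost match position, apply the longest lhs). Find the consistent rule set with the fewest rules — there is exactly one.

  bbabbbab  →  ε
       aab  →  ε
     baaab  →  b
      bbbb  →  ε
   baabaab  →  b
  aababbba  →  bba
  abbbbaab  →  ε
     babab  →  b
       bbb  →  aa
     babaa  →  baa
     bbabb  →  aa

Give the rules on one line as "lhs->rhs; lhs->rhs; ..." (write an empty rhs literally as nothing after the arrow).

  | bbabbbab => bbbbab => aabab => abab => ab => ε
  | aab => ab => ε
  | baaab => baab => bab => b
  | bbbb => aab => ab => ε

aab->ab; ab->; bbb->aa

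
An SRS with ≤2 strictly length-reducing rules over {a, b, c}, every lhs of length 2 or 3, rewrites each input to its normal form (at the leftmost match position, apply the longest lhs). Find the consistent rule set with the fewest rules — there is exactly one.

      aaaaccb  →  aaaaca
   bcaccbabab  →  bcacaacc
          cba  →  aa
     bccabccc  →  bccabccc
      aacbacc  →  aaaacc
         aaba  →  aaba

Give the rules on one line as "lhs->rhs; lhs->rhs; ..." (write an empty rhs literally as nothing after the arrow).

  | aaaaccb => aaaaca
  | bcaccbabab => bcacaabab => bcacaacc
  | cba => aa
  | bccabccc

bab->cc; cb->a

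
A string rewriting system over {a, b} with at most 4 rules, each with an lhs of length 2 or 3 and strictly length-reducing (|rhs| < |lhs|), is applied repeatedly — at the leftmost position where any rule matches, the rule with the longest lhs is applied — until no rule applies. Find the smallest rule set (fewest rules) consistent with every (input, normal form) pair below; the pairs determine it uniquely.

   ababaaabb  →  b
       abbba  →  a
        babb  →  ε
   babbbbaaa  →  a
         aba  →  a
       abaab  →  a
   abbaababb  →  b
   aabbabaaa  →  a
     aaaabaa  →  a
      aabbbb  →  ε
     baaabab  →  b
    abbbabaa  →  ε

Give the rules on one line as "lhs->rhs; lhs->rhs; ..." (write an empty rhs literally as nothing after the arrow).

aa->; aab->a; ab->; bb->

  | ababaaabb => abaaabb => aaabb => abb => b
  | abbba => bba => a
  | babb => bb => ε
  | babbbbaaa => bbbbaaa => bbaaa => aaa => a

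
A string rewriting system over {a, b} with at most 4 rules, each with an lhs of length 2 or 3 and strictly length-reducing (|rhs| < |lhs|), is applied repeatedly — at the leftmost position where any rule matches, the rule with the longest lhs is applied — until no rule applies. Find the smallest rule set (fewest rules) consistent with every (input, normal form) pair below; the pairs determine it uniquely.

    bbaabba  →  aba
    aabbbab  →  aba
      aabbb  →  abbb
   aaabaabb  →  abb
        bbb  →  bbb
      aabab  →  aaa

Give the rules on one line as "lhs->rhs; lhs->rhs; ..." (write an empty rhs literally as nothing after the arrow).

aab->ab; baa->a; bab->aa

  | bbaabba => babba => aaba => aba
  | aabbbab => abbbab => abbaa => aba
  | aabbb => abbb
  | aaabaabb => aabaabb => abaabb => aabb => abb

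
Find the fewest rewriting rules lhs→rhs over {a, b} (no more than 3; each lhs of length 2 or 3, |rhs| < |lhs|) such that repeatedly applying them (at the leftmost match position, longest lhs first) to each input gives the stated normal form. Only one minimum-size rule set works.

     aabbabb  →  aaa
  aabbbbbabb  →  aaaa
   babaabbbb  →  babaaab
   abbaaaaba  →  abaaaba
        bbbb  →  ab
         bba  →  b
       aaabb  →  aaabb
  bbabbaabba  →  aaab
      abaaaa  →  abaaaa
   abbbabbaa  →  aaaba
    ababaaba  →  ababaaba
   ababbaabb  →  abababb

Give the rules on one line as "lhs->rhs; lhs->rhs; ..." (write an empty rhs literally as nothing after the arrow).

  | aabbabb => aabbb => aaa
  | aabbbbbabb => aaabbabb => aaabbb => aaaa
  | babaabbbb => babaaab
  | abbaaaaba => abaaaba

bba->b; bbb->a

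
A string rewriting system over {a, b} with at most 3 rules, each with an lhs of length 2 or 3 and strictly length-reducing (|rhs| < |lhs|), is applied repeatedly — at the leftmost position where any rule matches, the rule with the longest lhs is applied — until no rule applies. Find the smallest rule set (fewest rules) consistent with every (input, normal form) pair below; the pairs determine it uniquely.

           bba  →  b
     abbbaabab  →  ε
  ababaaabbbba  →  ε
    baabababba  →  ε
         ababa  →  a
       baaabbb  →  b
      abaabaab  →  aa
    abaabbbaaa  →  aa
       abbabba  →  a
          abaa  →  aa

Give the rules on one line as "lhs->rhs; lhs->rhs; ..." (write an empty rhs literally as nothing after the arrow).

  | bba => b
  | abbbaabab => bbaabab => babab => baab => ab => ε
  | ababaaabbbba => abaaabbbba => aaabbbba => aabbba => abba => ba => ε
  | baabababba => abababba => ababba => abba => ba => ε

ab->; ba->; bab->ba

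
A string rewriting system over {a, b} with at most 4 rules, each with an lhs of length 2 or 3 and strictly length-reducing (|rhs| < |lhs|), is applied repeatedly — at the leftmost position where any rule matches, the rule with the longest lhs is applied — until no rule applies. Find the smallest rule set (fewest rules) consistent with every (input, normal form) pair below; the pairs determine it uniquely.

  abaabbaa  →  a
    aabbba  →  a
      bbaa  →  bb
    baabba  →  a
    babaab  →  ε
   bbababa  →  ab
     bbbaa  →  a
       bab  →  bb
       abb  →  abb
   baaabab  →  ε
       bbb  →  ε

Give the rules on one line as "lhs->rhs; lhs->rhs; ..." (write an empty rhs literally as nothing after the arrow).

  | abaabbaa => ababbaa => abbbaa => aaa => aa => a
  | aabbba => abbba => aa => a
  | bbaa => bba => bb
  | baabba => babba => bbba => a

aa->a; ba->b; bbb->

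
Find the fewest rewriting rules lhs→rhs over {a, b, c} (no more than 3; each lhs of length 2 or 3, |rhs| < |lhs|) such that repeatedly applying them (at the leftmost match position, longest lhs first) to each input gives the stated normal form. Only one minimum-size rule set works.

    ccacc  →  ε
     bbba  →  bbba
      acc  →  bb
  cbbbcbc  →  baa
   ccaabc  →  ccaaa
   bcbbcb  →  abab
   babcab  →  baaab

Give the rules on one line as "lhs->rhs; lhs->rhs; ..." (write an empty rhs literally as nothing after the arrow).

  | ccacc => ccbb => cb => ε
  | bbba
  | acc => bb
  | cbbbcbc => bbcbc => babc => baa

acc->bb; bc->a; cb->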